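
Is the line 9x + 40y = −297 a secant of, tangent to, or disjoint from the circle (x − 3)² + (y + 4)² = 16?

tangent

Substituting the line into the circle gives 1681x² − 7134x + 7569 = 0.
Discriminant = (−7134)² − 4·1681·(7569) = 0.
A repeated root: the line is tangent.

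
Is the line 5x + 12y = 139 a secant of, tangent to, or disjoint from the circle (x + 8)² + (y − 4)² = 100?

Substituting the line into the circle gives 169x² + 1394x + 3097 = 0.
Δ = 1943236 − 2093572 = −150336.
No real roots: the line does not meet the circle.

disjoint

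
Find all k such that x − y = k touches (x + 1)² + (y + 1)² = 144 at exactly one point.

For a tangent, require d(centre, line) = r = 12.
|1·(−1) − 1·(−1) − k| / √2 = 12
|k| = 12√2.

k = ±12√2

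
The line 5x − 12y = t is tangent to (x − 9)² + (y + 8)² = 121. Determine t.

For a tangent, require d(centre, line) = r = 11.
|5·9 − 12·(−8) − t| / √169 = 11
|t − (141)| = 11·13, so t = 284 or t = −2.

t = −2 or t = 284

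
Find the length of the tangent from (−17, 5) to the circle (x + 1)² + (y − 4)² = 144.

With centre O = (−1, 4), |OP|² = 257 and r² = 144.
By the tangent–radius right angle, tangent length = √(|PO|² − r²) = √113.

√113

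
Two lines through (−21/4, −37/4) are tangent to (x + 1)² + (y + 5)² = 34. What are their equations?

Write the tangent as mx − y + (−37/4 − m·(−21/4)) = 0 and set its distance from the centre to √34:
(17/4m − (17/4))² = 34(m² + 1)
15m² + 34m + 15 = 0, so m = −3/5 or m = −5/3.
With m = −3/5: 3x + 5y = −62. With m = −5/3: 5x + 3y = −54.

3x + 5y = −62 and 5x + 3y = −54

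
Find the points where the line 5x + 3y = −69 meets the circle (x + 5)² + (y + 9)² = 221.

(−15, 2) and (0, −23)

From the line, y = (−69 − 5x)/3. Substituting:
34x² + 510x = 0  ⟹  x² + 15x = 0
x = 0 or x = −15, giving (0, −23) and (−15, 2).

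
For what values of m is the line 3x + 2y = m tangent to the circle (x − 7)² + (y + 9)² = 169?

m = 3 ± 13√13

For a tangent, require d(centre, line) = r = 13.
|3·7 + 2·(−9) − m| / √13 = 13
|m − (3)| = 13√13.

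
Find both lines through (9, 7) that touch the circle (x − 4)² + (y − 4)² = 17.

Write the tangent as mx − y + (7 − m·(9)) = 0 and set its distance from the centre to √17:
[m·(−5) − (−3)]² = 17(m² + 1)
4m² − 15m − 4 = 0, so m = 4 or m = −1/4.
Through (9, 7) these give 4x − y = 29 and x + 4y = 37.

4x − y = 29 and x + 4y = 37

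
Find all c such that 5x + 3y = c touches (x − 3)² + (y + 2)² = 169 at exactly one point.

Tangency holds when the distance from the centre (3, −2) to the line equals the radius 13:
|5·3 + 3·(−2) − c| / √34 = 13
|c − (9)| = 13√34.

c = 9 ± 13√34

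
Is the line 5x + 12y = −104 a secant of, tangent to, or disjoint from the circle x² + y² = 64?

tangent

Substituting the line into the circle gives 169x² + 1040x + 1600 = 0.
Δ = 1081600 − 1081600 = 0.
A repeated root: the line is tangent.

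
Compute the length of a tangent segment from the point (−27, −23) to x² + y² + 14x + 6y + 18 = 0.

2√190

Centre (−7, −3), r² = 40. |PO|² = (−20)² + (−20)² = 800.
The tangent meets the radius at right angles, so tangent² = |PO|² − r² = 800 − 40 = 760.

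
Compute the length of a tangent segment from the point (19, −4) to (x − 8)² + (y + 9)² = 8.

With centre O = (8, −9), |OP|² = 146 and r² = 8.
The tangent meets the radius at right angles, so tangent² = |PO|² − r² = 146 − 8 = 138.

√138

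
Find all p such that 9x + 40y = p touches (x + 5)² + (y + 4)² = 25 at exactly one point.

p = −410 or p = 0

The line touches the circle iff its distance from (−5, −4) is 5:
|9·(−5) + 40·(−4) − p| / √1681 = 5
|p − (−205)| = 5·41, so p = 0 or p = −410.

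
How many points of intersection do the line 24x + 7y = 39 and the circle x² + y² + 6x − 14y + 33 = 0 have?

2

Substituting the line into the circle gives 625x² + 774x − 684 = 0.
Discriminant = (774)² − 4·625·(−684) = 2309076 > 0.
Two real roots: the line is a secant.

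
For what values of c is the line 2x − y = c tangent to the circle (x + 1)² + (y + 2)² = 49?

c = ±7√5

For a tangent, require d(centre, line) = r = 7.
|2·(−1) − 1·(−2) − c| / √5 = 7
|c| = 7√5.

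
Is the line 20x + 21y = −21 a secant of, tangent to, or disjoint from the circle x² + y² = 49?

Centre (0, 0), r² = 49. Distance² from centre to line = (21)²/841 = 441/841.
Since d² < r², the line cuts the circle twice.

secant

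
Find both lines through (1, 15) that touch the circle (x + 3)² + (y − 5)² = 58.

A line y − (15) = m(x − (1)) is tangent when its distance from (−3, 5) is √58:
[m·(−4) − (−10)]² = 58(m² + 1)
21m² + 40m − 21 = 0, so m = 3/7 or m = −7/3.
Through (1, 15) these give 3x − 7y = −102 and 7x + 3y = 52.

3x − 7y = −102 and 7x + 3y = 52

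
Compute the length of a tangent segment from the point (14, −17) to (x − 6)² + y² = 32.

√321

The centre is (6, 0) and r = 4√2. The square of the distance from P to the centre is 64 + 289 = 353.
The tangent meets the radius at right angles, so tangent² = |PO|² − r² = 353 − 32 = 321.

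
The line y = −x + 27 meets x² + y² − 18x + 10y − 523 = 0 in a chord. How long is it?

27√2

Centre (9, −5), r² = 629. Perpendicular distance d from centre to line = |−23| / √2 = 23/√2.
Chord = 2√(r² − d²) = 2·√(729/2) = 27√2.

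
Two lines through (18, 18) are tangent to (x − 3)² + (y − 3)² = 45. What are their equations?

2x − y = 18 and x − 2y = −18

Write the tangent as mx − y + (18 − m·(18)) = 0 and set its distance from the centre to 3√5:
[m·(−15) − (−15)]² = 45(m² + 1)
2m² − 5m + 2 = 0, so m = 2 or m = 1/2.
With m = 2: 2x − y = 18. With m = 1/2: x − 2y = −18.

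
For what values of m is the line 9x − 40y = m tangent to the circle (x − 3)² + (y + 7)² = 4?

m = 225 or m = 389

Tangency holds when the distance from the centre (3, −7) to the line equals the radius 2:
|9·3 − 40·(−7) − m| / √1681 = 2
|m − (307)| = 2·41, so m = 389 or m = 225.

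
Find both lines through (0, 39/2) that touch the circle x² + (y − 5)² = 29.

A line y − (39/2) = m(x − (0)) is tangent when its distance from (0, 5) is √29:
(0m − (−29/2))² = 29(m² + 1)
4m² − 25 = 0, so m = 5/2 or m = −5/2.
With m = 5/2: 5x − 2y = −39. With m = −5/2: 5x + 2y = 39.

5x − 2y = −39 and 5x + 2y = 39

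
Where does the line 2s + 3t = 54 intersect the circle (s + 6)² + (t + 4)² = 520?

(0, 18) and (12, 10)

Substitute t = (54 − 2s)/3:
13s² − 156s = 0  ⟹  s² − 12s = 0
s = 12 or s = 0, giving (12, 10) and (0, 18).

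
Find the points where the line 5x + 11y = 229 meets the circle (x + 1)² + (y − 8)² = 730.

Express y = (229 − 5x)/11 and substitute into the circle:
146x² − 1168x − 68328 = 0  ⟹  x² − 8x − 468 = 0
x = 26 or x = −18, giving (26, 9) and (−18, 29).

(−18, 29) and (26, 9)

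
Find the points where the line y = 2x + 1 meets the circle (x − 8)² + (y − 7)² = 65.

Express y = 2x + 1 and substitute into the circle:
5x² − 40x + 35 = 0  ⟹  x² − 8x + 7 = 0
x = 7 or x = 1, giving (7, 15) and (1, 3).

(1, 3) and (7, 15)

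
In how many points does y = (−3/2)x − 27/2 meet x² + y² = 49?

Substituting the line into the circle gives 13x² + 162x + 533 = 0.
Δ = 26244 − 27716 = −1472.
No real roots: the line does not meet the circle.

0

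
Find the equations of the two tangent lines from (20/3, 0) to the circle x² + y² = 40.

3x + y = 20 and 3x − y = 20

A line y − (0) = m(x − (20/3)) is tangent when its distance from (0, 0) is 2√10:
(−20/3m − (0))² = 40(m² + 1)
m² − 9 = 0, so m = −3 or m = 3.
With m = −3: 3x + y = 20. With m = 3: 3x − y = 20.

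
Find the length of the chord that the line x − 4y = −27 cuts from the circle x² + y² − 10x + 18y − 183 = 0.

The distance from (5, −9) to the line is 68/√17, and r² = 289.
Chord = 2√(r² − d²) = 2·√(17) = 2√17.

2√17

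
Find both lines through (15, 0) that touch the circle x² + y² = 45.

Let a tangent through (15, 0) have slope m. Its distance from (0, 0) must equal 3√5:
(−15m − (0))² = 45(m² + 1)
4m² − 1 = 0, so m = −1/2 or m = 1/2.
With m = −1/2: x + 2y = 15. With m = 1/2: x − 2y = 15.

x + 2y = 15 and x − 2y = 15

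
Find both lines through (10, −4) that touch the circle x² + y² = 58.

Let a tangent through (10, −4) have slope m. Its distance from (0, 0) must equal √58:
[m·(−10) − (4)]² = 58(m² + 1)
21m² + 40m − 21 = 0, so m = 3/7 or m = −7/3.
Through (10, −4) these give 3x − 7y = 58 and 7x + 3y = 58.

3x − 7y = 58 and 7x + 3y = 58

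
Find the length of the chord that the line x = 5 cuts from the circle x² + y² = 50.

10

The line gives x = 5. Substituting into the circle:
y² − 25 = 0
y = 5 or y = −5, giving (5, 5) and (5, −5).
Chord length = distance between (5, 5) and (5, −5) = √100 = 10.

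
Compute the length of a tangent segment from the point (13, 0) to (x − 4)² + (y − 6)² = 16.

√101

With centre O = (4, 6), |OP|² = 117 and r² = 16.
The tangent meets the radius at right angles, so tangent² = |PO|² − r² = 117 − 16 = 101.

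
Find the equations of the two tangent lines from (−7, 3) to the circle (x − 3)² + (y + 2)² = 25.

A line y − (3) = m(x − (−7)) is tangent when its distance from (3, −2) is 5:
[m·(10) − (−5)]² = 25(m² + 1)
3m² + 4m = 0, so m = 0 or m = −4/3.
With m = 0: y = 3. With m = −4/3: 4x + 3y = −19.

y = 3 and 4x + 3y = −19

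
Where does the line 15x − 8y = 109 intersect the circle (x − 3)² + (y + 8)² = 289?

(−5, −23) and (11, 7)

From the line, y = (−109 + 15x)/8. Substituting:
289x² − 1734x − 15895 = 0  ⟹  x² − 6x − 55 = 0
x = 11 or x = −5, giving (11, 7) and (−5, −23).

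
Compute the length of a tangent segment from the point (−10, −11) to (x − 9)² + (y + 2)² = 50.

14√2

The centre is (9, −2) and r = 5√2. The square of the distance from P to the centre is 361 + 81 = 442.
Power of the point: PT² = |PO|² − r² = 392, so PT = 14√2.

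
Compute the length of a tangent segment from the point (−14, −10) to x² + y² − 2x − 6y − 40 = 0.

With centre O = (1, 3), |OP|² = 394 and r² = 50.
Power of the point: PT² = |PO|² − r² = 344, so PT = 2√86.

2√86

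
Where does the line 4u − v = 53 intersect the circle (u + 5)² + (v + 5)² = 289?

(10, −13) and (12, −5)

From the line, v = 4u − 53. Substituting:
17u² − 374u + 2040 = 0  ⟹  u² − 22u + 120 = 0
u = 12 or u = 10, giving (12, −5) and (10, −13).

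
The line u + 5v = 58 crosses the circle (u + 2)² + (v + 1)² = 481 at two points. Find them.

(−17, 15) and (18, 8)

From the line, v = (58 − u)/5. Substituting:
26u² − 26u − 7956 = 0  ⟹  u² − u − 306 = 0
u = 18 or u = −17, giving (18, 8) and (−17, 15).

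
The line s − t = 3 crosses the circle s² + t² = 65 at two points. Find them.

From the line, t = s − 3. Substituting:
2s² − 6s − 56 = 0  ⟹  s² − 3s − 28 = 0
s = 7 or s = −4, giving (7, 4) and (−4, −7).

(−4, −7) and (7, 4)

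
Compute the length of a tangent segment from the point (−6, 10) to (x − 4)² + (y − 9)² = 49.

2√13

Centre (4, 9), r² = 49. |PO|² = (−10)² + (1)² = 101.
The tangent meets the radius at right angles, so tangent² = |PO|² − r² = 101 − 49 = 52.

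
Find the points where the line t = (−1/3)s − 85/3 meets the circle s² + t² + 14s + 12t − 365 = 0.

(−22, −21) and (−4, −27)

Substitute t = (−85 − s)/3:
10s² + 260s + 880 = 0  ⟹  s² + 26s + 88 = 0
s = −4 or s = −22, giving (−4, −27) and (−22, −21).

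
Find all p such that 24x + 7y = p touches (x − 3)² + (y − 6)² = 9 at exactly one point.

For a tangent, require d(centre, line) = r = 3.
|24·3 + 7·6 − p| / √625 = 3
|p − (114)| = 3·25, so p = 189 or p = 39.

p = 39 or p = 189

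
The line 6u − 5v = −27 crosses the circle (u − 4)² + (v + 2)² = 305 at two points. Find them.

(−12, −9) and (8, 15)

Substitute v = (27 + 6u)/5:
61u² + 244u − 5856 = 0  ⟹  u² + 4u − 96 = 0
u = 8 or u = −12, giving (8, 15) and (−12, −9).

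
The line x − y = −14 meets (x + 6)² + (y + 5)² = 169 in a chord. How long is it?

13√2

From the line, y = x + 14. Substituting:
2x² + 50x + 228 = 0  ⟹  x² + 25x + 114 = 0
x = −6 or x = −19, giving (−6, 8) and (−19, −5).
|(−6, 8) − (−19, −5)| = √((13)² + (13)²) = 13√2.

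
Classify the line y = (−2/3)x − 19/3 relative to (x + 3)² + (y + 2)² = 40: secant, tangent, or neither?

secant

d² = (2·(−3) + 3·(−2) − (−19))²/13 = 49/13; r² = 40.
Since d² < r², the line cuts the circle twice.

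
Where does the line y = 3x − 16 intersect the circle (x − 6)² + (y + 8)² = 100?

(0, −16) and (6, 2)

Express y = 3x − 16 and substitute into the circle:
10x² − 60x = 0  ⟹  x² − 6x = 0
x = 6 or x = 0, giving (6, 2) and (0, −16).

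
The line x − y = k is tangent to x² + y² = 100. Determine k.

Tangency holds when the distance from the centre (0, 0) to the line equals the radius 10:
|1·0 − 1·0 − k| / √2 = 10
|k| = 10√2.

k = ±10√2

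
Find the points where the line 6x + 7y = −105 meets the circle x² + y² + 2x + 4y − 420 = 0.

(−21, 3) and (7, −21)

Substitute y = (−105 − 6x)/7:
85x² + 1190x − 12495 = 0  ⟹  x² + 14x − 147 = 0
x = 7 or x = −21, giving (7, −21) and (−21, 3).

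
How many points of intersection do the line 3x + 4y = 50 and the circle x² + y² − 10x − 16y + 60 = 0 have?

2

d² = (3·5 + 4·8 − (50))²/25 = 9/25; r² = 29.
Since d² < r², the line cuts the circle twice.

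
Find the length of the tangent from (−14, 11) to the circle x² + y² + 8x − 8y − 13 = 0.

The centre is (−4, 4) and r = 3√5. The square of the distance from P to the centre is 100 + 49 = 149.
By the tangent–radius right angle, tangent length = √(|PO|² − r²) = √104 = 2√26.

2√26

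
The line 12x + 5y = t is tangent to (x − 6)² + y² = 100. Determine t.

t = −58 or t = 202

Tangency holds when the distance from the centre (6, 0) to the line equals the radius 10:
|12·6 + 5·0 − t| / √169 = 10
|t − (72)| = 10·13, so t = 202 or t = −58.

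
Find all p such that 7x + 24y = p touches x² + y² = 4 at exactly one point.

For a tangent, require d(centre, line) = r = 2.
|7·0 + 24·0 − p| / √625 = 2
|p| = 2·25, so p = 50 or p = −50.

p = −50 or p = 50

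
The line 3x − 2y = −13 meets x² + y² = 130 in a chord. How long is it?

6√13

Centre (0, 0), r² = 130. Perpendicular distance d from centre to line = |13| / √13 = 13/√13.
Half the chord is √(r² − d²) = √(117), so the full chord is 6√13.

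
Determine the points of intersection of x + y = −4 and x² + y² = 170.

Substitute y = −x − 4:
2x² + 8x − 154 = 0  ⟹  x² + 4x − 77 = 0
x = 7 or x = −11, giving (7, −11) and (−11, 7).

(−11, 7) and (7, −11)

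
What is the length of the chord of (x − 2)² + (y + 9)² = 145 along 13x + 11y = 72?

Express y = (72 − 13x)/11 and substitute into the circle:
290x² − 4930x + 12180 = 0  ⟹  x² − 17x + 42 = 0
x = 14 or x = 3, giving (14, −10) and (3, 3).
|(14, −10) − (3, 3)| = √((11)² + (−13)²) = √290.

√290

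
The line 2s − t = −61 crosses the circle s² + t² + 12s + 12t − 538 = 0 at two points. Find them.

Express t = 2s + 61 and substitute into the circle:
5s² + 280s + 3915 = 0  ⟹  s² + 56s + 783 = 0
s = −27 or s = −29, giving (−27, 7) and (−29, 3).

(−29, 3) and (−27, 7)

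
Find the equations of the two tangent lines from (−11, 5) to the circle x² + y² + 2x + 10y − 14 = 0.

3x + y = −28 and x + 3y = 4

Let a tangent through (−11, 5) have slope m. Its distance from (−1, −5) must equal 2√10:
(10m − (−10))² = 40(m² + 1)
3m² + 10m + 3 = 0, so m = −3 or m = −1/3.
Through (−11, 5) these give 3x + y = −28 and x + 3y = 4.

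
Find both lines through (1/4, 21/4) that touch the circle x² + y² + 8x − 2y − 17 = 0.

A line y − (21/4) = m(x − (1/4)) is tangent when its distance from (−4, 1) is √34:
[m·(−17/4) − (−17/4)]² = 34(m² + 1)
15m² + 34m + 15 = 0, so m = −5/3 or m = −3/5.
With m = −5/3: 5x + 3y = 17. With m = −3/5: 3x + 5y = 27.

5x + 3y = 17 and 3x + 5y = 27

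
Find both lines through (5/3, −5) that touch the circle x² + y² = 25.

y = −5 and 3x − 4y = 25

A line y − (−5) = m(x − (5/3)) is tangent when its distance from (0, 0) is 5:
[m·(−5/3) − (5)]² = 25(m² + 1)
4m² − 3m = 0, so m = 0 or m = 3/4.
With m = 0: y = −5. With m = 3/4: 3x − 4y = 25.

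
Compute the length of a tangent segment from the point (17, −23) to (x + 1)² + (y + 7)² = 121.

Centre (−1, −7), r² = 121. |PO|² = (18)² + (−16)² = 580.
Power of the point: PT² = |PO|² − r² = 459, so PT = 3√51.

3√51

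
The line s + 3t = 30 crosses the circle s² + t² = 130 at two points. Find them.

Substitute t = (30 − s)/3:
10s² − 60s − 270 = 0  ⟹  s² − 6s − 27 = 0
s = 9 or s = −3, giving (9, 7) and (−3, 11).

(−3, 11) and (9, 7)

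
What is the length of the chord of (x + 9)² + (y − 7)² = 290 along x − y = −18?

24√2

Substitute y = x + 18:
2x² + 40x − 88 = 0  ⟹  x² + 20x − 44 = 0
x = 2 or x = −22, giving (2, 20) and (−22, −4).
|(2, 20) − (−22, −4)| = √((24)² + (24)²) = 24√2.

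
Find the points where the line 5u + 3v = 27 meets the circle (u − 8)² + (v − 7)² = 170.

(−3, 14) and (9, −6)

Express v = (27 − 5u)/3 and substitute into the circle:
34u² − 204u − 918 = 0  ⟹  u² − 6u − 27 = 0
u = 9 or u = −3, giving (9, −6) and (−3, 14).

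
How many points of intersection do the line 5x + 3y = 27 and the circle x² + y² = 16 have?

Centre (0, 0), r² = 16. Distance² from centre to line = (−27)²/34 = 729/34.
Since d² > r², the line lies outside the circle.

0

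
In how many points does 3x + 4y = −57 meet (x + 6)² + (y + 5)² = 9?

0

Centre (−6, −5), r² = 9. Distance² from centre to line = (19)²/25 = 361/25.
Since d² > r², the line lies outside the circle.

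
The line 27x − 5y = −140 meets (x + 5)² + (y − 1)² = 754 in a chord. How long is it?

2√754

From the line, y = (140 + 27x)/5. Substituting:
754x² + 7540x = 0  ⟹  x² + 10x = 0
x = 0 or x = −10, giving (0, 28) and (−10, −26).
Chord length = distance between (0, 28) and (−10, −26) = √3016 = 2√754.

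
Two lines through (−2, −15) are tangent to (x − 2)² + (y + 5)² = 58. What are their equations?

A line y − (−15) = m(x − (−2)) is tangent when its distance from (2, −5) is √58:
[m·(4) − (10)]² = 58(m² + 1)
21m² + 40m − 21 = 0, so m = 3/7 or m = −7/3.
With m = 3/7: 3x − 7y = 99. With m = −7/3: 7x + 3y = −59.

3x − 7y = 99 and 7x + 3y = −59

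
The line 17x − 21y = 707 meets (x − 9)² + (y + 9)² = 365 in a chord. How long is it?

Express y = (−707 + 17x)/21 and substitute into the circle:
730x² − 25550x + 143080 = 0  ⟹  x² − 35x + 196 = 0
x = 28 or x = 7, giving (28, −11) and (7, −28).
|(28, −11) − (7, −28)| = √((21)² + (17)²) = √730.

√730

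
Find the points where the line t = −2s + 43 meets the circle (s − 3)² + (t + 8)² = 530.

From the line, t = −2s + 43. Substituting:
5s² − 210s + 2080 = 0  ⟹  s² − 42s + 416 = 0
s = 26 or s = 16, giving (26, −9) and (16, 11).

(16, 11) and (26, −9)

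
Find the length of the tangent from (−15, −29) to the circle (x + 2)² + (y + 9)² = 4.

The centre is (−2, −9) and r = 2. The square of the distance from P to the centre is 169 + 400 = 569.
Power of the point: PT² = |PO|² − r² = 565, so PT = √565.

√565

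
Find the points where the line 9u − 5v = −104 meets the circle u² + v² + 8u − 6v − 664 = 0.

(−21, −17) and (4, 28)

Substitute v = (104 + 9u)/5:
106u² + 1802u − 8904 = 0  ⟹  u² + 17u − 84 = 0
u = 4 or u = −21, giving (4, 28) and (−21, −17).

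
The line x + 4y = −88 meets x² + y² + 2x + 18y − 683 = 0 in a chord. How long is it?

12√17

The distance from (−1, −9) to the line is 51/√17, and r² = 765.
Half the chord is √(r² − d²) = √(612), so the full chord is 12√17.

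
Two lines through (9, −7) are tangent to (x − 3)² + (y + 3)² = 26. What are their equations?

A line y − (−7) = m(x − (9)) is tangent when its distance from (3, −3) is √26:
[m·(−6) − (4)]² = 26(m² + 1)
5m² + 24m − 5 = 0, so m = −5 or m = 1/5.
With m = −5: 5x + y = 38. With m = 1/5: x − 5y = 44.

5x + y = 38 and x − 5y = 44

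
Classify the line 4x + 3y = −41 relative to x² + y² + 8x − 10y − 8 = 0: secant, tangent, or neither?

Substituting the line into the circle gives 25x² + 520x + 2839 = 0.
Discriminant = (520)² − 4·25·(2839) = −13500 < 0.
No real roots: the line does not meet the circle.

neither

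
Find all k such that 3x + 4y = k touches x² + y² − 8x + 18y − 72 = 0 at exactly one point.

k = −89 or k = 41

For a tangent, require d(centre, line) = r = 13.
|3·4 + 4·(−9) − k| / √25 = 13
|k − (−24)| = 13·5, so k = 41 or k = −89.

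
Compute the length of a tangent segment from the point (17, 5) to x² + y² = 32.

Centre (0, 0), r² = 32. |PO|² = (17)² + (5)² = 314.
The tangent meets the radius at right angles, so tangent² = |PO|² − r² = 314 − 32 = 282.

√282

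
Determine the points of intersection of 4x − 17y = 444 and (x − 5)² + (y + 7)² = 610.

From the line, y = (−444 + 4x)/17. Substituting:
305x² − 5490x − 63440 = 0  ⟹  x² − 18x − 208 = 0
x = 26 or x = −8, giving (26, −20) and (−8, −28).

(−8, −28) and (26, −20)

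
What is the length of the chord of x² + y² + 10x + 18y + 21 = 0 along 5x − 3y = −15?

Express y = (15 + 5x)/3 and substitute into the circle:
34x² + 510x + 1224 = 0  ⟹  x² + 15x + 36 = 0
x = −3 or x = −12, giving (−3, 0) and (−12, −15).
|(−3, 0) − (−12, −15)| = √((9)² + (15)²) = 3√34.

3√34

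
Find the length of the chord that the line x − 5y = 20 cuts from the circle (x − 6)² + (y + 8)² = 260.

6√26

Centre (6, −8), r² = 260. Perpendicular distance d from centre to line = |26| / √26 = 26/√26.
Half the chord is √(r² − d²) = √(234), so the full chord is 6√26.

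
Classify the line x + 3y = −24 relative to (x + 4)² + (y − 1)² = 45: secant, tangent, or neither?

neither

d² = (1·(−4) + 3·1 − (−24))²/10 = 529/10; r² = 45.
Since d² > r², the line lies outside the circle.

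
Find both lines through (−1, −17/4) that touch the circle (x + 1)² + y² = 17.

x − 4y = 16 and x + 4y = −18

Write the tangent as mx − y + (−17/4 − m·(−1)) = 0 and set its distance from the centre to √17:
[m·(0) − (17/4)]² = 17(m² + 1)
16m² − 1 = 0, so m = 1/4 or m = −1/4.
With m = 1/4: x − 4y = 16. With m = −1/4: x + 4y = −18.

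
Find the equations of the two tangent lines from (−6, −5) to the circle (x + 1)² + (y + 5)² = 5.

Write the tangent as mx − y + (−5 − m·(−6)) = 0 and set its distance from the centre to √5:
(5m − (0))² = 5(m² + 1)
4m² − 1 = 0, so m = −1/2 or m = 1/2.
With m = −1/2: x + 2y = −16. With m = 1/2: x − 2y = 4.

x + 2y = −16 and x − 2y = 4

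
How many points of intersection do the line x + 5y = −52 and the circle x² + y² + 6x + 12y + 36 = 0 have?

d² = (1·(−3) + 5·(−6) − (−52))²/26 = 361/26; r² = 9.
Since d² > r², the line lies outside the circle.

0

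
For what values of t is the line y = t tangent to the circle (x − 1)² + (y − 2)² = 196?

Tangency holds when the distance from the centre (1, 2) to the line equals the radius 14:
|0·1 + 1·2 − t| / √1 = 14
|t − (2)| = 14, so t = 16 or t = −12.

t = −12 or t = 16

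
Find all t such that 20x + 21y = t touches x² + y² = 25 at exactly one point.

For a tangent, require d(centre, line) = r = 5.
|20·0 + 21·0 − t| / √841 = 5
|t| = 5·29, so t = 145 or t = −145.

t = −145 or t = 145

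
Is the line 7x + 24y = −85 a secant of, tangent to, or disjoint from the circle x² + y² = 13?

Centre (0, 0), r² = 13. Distance² from centre to line = (85)²/625 = 289/25.
Since d² < r², the line cuts the circle twice.

secant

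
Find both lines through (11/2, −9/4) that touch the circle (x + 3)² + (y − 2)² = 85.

9x − 2y = 54 and 7x − 6y = 52

Write the tangent as mx − y + (−9/4 − m·(11/2)) = 0 and set its distance from the centre to √85:
(−17/2m − (17/4))² = 85(m² + 1)
12m² − 68m + 63 = 0, so m = 9/2 or m = 7/6.
Through (11/2, −9/4) these give 9x − 2y = 54 and 7x − 6y = 52.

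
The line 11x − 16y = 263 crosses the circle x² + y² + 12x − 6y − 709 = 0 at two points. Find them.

From the line, y = (−263 + 11x)/16. Substituting:
377x² − 3770x − 87087 = 0  ⟹  x² − 10x − 231 = 0
x = 21 or x = −11, giving (21, −2) and (−11, −24).

(−11, −24) and (21, −2)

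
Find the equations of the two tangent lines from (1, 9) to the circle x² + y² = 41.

5x + 4y = 41 and 4x − 5y = −41

A line y − (9) = m(x − (1)) is tangent when its distance from (0, 0) is √41:
(−1m − (−9))² = 41(m² + 1)
20m² + 9m − 20 = 0, so m = −5/4 or m = 4/5.
With m = −5/4: 5x + 4y = 41. With m = 4/5: 4x − 5y = −41.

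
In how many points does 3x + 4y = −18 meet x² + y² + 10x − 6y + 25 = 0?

Centre (−5, 3), r² = 9. Distance² from centre to line = (15)²/25 = 9.
Since d² = r², the line is tangent.

1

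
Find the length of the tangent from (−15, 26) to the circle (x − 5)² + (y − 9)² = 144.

√545

With centre O = (5, 9), |OP|² = 689 and r² = 144.
Power of the point: PT² = |PO|² − r² = 545, so PT = √545.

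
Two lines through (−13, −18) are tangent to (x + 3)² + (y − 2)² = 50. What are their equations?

A line y − (−18) = m(x − (−13)) is tangent when its distance from (−3, 2) is 5√2:
[m·(10) − (20)]² = 50(m² + 1)
m² − 8m + 7 = 0, so m = 1 or m = 7.
With m = 1: x − y = 5. With m = 7: 7x − y = −73.

x − y = 5 and 7x − y = −73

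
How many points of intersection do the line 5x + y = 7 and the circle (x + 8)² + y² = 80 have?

Substituting the line into the circle gives 26x² − 54x + 33 = 0.
Δ = 2916 − 3432 = −516.
No real roots: the line does not meet the circle.

0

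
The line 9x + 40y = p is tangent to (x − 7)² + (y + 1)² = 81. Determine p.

The line touches the circle iff its distance from (7, −1) is 9:
|9·7 + 40·(−1) − p| / √1681 = 9
|p − (23)| = 9·41, so p = 392 or p = −346.

p = −346 or p = 392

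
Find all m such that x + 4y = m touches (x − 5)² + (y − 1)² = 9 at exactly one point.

m = 9 ± 3√17

Tangency holds when the distance from the centre (5, 1) to the line equals the radius 3:
|1·5 + 4·1 − m| / √17 = 3
|m − (9)| = 3√17.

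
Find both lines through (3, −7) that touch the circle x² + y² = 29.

Let a tangent through (3, −7) have slope m. Its distance from (0, 0) must equal √29:
[m·(−3) − (7)]² = 29(m² + 1)
10m² − 21m − 10 = 0, so m = −2/5 or m = 5/2.
With m = −2/5: 2x + 5y = −29. With m = 5/2: 5x − 2y = 29.

2x + 5y = −29 and 5x − 2y = 29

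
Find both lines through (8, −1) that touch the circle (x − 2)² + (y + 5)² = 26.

5x − y = 41 and x + 5y = 3

A line y − (−1) = m(x − (8)) is tangent when its distance from (2, −5) is √26:
(−6m − (−4))² = 26(m² + 1)
5m² − 24m − 5 = 0, so m = 5 or m = −1/5.
Through (8, −1) these give 5x − y = 41 and x + 5y = 3.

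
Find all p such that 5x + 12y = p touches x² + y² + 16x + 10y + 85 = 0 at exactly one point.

p = −126 or p = −74

Tangency holds when the distance from the centre (−8, −5) to the line equals the radius 2:
|5·(−8) + 12·(−5) − p| / √169 = 2
|p − (−100)| = 2·13, so p = −74 or p = −126.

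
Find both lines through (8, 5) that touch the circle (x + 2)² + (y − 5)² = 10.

Let a tangent through (8, 5) have slope m. Its distance from (−2, 5) must equal √10:
[m·(−10) − (0)]² = 10(m² + 1)
9m² − 1 = 0, so m = 1/3 or m = −1/3.
With m = 1/3: x − 3y = −7. With m = −1/3: x + 3y = 23.

x − 3y = −7 and x + 3y = 23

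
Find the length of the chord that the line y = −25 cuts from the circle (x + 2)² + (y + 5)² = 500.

20

From the line, y = −25. Substituting:
x² + 4x − 96 = 0
x = 8 or x = −12, giving (8, −25) and (−12, −25).
Chord length = distance between (8, −25) and (−12, −25) = √400 = 20.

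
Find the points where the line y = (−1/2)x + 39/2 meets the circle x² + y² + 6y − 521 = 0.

(−1, 20) and (19, 10)

From the line, y = (39 − x)/2. Substituting:
5x² − 90x − 95 = 0  ⟹  x² − 18x − 19 = 0
x = 19 or x = −1, giving (19, 10) and (−1, 20).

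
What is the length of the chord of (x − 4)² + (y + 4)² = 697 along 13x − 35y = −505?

Centre (4, −4), r² = 697. Perpendicular distance d from centre to line = |697| / √1394 = 697/√1394.
Half the chord is √(r² − d²) = √(697/2), so the full chord is √1394.

√1394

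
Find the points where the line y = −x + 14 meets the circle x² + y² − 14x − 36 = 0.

(5, 9) and (16, −2)

Express y = −x + 14 and substitute into the circle:
2x² − 42x + 160 = 0  ⟹  x² − 21x + 80 = 0
x = 16 or x = 5, giving (16, −2) and (5, 9).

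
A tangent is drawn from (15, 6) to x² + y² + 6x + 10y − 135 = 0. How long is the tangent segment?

With centre O = (−3, −5), |OP|² = 445 and r² = 169.
Power of the point: PT² = |PO|² − r² = 276, so PT = 2√69.

2√69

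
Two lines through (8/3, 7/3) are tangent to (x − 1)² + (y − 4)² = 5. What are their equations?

2x − y = 3 and x − 2y = −2

Write the tangent as mx − y + (7/3 − m·(8/3)) = 0 and set its distance from the centre to √5:
[m·(−5/3) − (5/3)]² = 5(m² + 1)
2m² − 5m + 2 = 0, so m = 2 or m = 1/2.
With m = 2: 2x − y = 3. With m = 1/2: x − 2y = −2.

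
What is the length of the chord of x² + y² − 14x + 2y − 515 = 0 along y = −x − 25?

13√2

Substitute y = −x − 25:
2x² + 34x + 60 = 0  ⟹  x² + 17x + 30 = 0
x = −2 or x = −15, giving (−2, −23) and (−15, −10).
|(−2, −23) − (−15, −10)| = √((13)² + (−13)²) = 13√2.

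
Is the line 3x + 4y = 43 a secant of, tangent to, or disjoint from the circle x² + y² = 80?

secant

Centre (0, 0), r² = 80. Distance² from centre to line = (−43)²/25 = 1849/25.
Since d² < r², the line cuts the circle twice.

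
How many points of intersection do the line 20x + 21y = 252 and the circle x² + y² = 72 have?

Substituting the line into the circle gives 841x² − 10080x + 31752 = 0.
Discriminant = (−10080)² − 4·841·(31752) = −5207328 < 0.
No real roots: the line does not meet the circle.

0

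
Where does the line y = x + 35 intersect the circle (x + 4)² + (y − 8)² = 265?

Substitute y = x + 35:
2x² + 62x + 480 = 0  ⟹  x² + 31x + 240 = 0
x = −15 or x = −16, giving (−15, 20) and (−16, 19).

(−16, 19) and (−15, 20)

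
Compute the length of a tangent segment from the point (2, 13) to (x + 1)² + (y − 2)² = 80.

With centre O = (−1, 2), |OP|² = 130 and r² = 80.
Power of the point: PT² = |PO|² − r² = 50, so PT = 5√2.

5√2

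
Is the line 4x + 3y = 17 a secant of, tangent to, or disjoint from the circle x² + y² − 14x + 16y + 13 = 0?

d² = (4·7 + 3·(−8) − (17))²/25 = 169/25; r² = 100.
Since d² < r², the line cuts the circle twice.

secant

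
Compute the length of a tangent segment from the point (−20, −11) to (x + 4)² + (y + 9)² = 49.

With centre O = (−4, −9), |OP|² = 260 and r² = 49.
By the tangent–radius right angle, tangent length = √(|PO|² − r²) = √211.

√211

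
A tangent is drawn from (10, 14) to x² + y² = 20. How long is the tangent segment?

The centre is (0, 0) and r = 2√5. The square of the distance from P to the centre is 100 + 196 = 296.
Power of the point: PT² = |PO|² − r² = 276, so PT = 2√69.

2√69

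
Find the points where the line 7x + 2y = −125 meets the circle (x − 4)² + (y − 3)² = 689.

From the line, y = (−125 − 7x)/2. Substituting:
53x² + 1802x + 14469 = 0  ⟹  x² + 34x + 273 = 0
x = −13 or x = −21, giving (−13, −17) and (−21, 11).

(−21, 11) and (−13, −17)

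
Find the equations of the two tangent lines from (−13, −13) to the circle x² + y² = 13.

2x − 3y = 13 and 3x − 2y = −13

Write the tangent as mx − y + (−13 − m·(−13)) = 0 and set its distance from the centre to √13:
[m·(13) − (13)]² = 13(m² + 1)
6m² − 13m + 6 = 0, so m = 2/3 or m = 3/2.
Through (−13, −13) these give 2x − 3y = 13 and 3x − 2y = −13.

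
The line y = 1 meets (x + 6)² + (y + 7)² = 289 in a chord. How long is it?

30

Substitute y = 1:
x² + 12x − 189 = 0
x = 9 or x = −21, giving (9, 1) and (−21, 1).
Chord length = distance between (9, 1) and (−21, 1) = √900 = 30.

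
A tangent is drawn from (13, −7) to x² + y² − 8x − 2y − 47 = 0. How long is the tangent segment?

With centre O = (4, 1), |OP|² = 145 and r² = 64.
Power of the point: PT² = |PO|² − r² = 81, so PT = 9.

9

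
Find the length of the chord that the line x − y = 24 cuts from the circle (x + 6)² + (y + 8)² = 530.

From the line, y = x − 24. Substituting:
2x² − 20x − 238 = 0  ⟹  x² − 10x − 119 = 0
x = 17 or x = −7, giving (17, −7) and (−7, −31).
|(17, −7) − (−7, −31)| = √((24)² + (24)²) = 24√2.

24√2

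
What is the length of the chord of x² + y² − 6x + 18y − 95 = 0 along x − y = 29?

Express y = x − 29 and substitute into the circle:
2x² − 46x + 224 = 0  ⟹  x² − 23x + 112 = 0
x = 16 or x = 7, giving (16, −13) and (7, −22).
Chord length = distance between (16, −13) and (7, −22) = √162 = 9√2.

9√2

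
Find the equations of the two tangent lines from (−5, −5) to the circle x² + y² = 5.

Let a tangent through (−5, −5) have slope m. Its distance from (0, 0) must equal √5:
(5m − (5))² = 5(m² + 1)
2m² − 5m + 2 = 0, so m = 1/2 or m = 2.
Through (−5, −5) these give x − 2y = 5 and 2x − y = −5.

x − 2y = 5 and 2x − y = −5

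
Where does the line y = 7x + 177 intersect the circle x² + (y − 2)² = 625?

Substitute y = 7x + 177:
50x² + 2450x + 30000 = 0  ⟹  x² + 49x + 600 = 0
x = −24 or x = −25, giving (−24, 9) and (−25, 2).

(−25, 2) and (−24, 9)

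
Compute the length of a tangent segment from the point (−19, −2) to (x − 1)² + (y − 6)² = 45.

√419

Centre (1, 6), r² = 45. |PO|² = (−20)² + (−8)² = 464.
Power of the point: PT² = |PO|² − r² = 419, so PT = √419.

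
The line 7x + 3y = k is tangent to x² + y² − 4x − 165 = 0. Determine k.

k = 14 ± 13√58

The line touches the circle iff its distance from (2, 0) is 13:
|7·2 + 3·0 − k| / √58 = 13
|k − (14)| = 13√58.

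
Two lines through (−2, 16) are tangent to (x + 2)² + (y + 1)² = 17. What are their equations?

Write the tangent as mx − y + (16 − m·(−2)) = 0 and set its distance from the centre to √17:
(0m − (−17))² = 17(m² + 1)
m² − 16 = 0, so m = 4 or m = −4.
Through (−2, 16) these give 4x − y = −24 and 4x + y = 8.

4x − y = −24 and 4x + y = 8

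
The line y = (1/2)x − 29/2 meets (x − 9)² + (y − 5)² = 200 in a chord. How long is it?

4√5

From the line, y = (−29 + x)/2. Substituting:
5x² − 150x + 1045 = 0  ⟹  x² − 30x + 209 = 0
x = 19 or x = 11, giving (19, −5) and (11, −9).
Chord length = distance between (19, −5) and (11, −9) = √80 = 4√5.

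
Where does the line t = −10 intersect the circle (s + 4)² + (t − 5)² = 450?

Express t = −10 and substitute into the circle:
s² + 8s − 209 = 0
s = 11 or s = −19, giving (11, −10) and (−19, −10).

(−19, −10) and (11, −10)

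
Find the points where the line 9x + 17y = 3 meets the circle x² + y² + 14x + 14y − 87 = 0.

(−11, 6) and (6, −3)

From the line, y = (3 − 9x)/17. Substituting:
370x² + 1850x − 24420 = 0  ⟹  x² + 5x − 66 = 0
x = 6 or x = −11, giving (6, −3) and (−11, 6).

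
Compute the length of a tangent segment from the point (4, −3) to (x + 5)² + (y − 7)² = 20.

√161

With centre O = (−5, 7), |OP|² = 181 and r² = 20.
By the tangent–radius right angle, tangent length = √(|PO|² − r²) = √161.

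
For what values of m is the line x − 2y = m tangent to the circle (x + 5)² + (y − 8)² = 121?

The line touches the circle iff its distance from (−5, 8) is 11:
|1·(−5) − 2·8 − m| / √5 = 11
|m − (−21)| = 11√5.

m = −21 ± 11√5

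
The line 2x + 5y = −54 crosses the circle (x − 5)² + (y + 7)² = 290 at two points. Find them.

(−12, −6) and (18, −18)

Express y = (−54 − 2x)/5 and substitute into the circle:
29x² − 174x − 6264 = 0  ⟹  x² − 6x − 216 = 0
x = 18 or x = −12, giving (18, −18) and (−12, −6).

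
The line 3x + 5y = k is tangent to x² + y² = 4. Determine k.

Tangency holds when the distance from the centre (0, 0) to the line equals the radius 2:
|3·0 + 5·0 − k| / √34 = 2
|k| = 2√34.

k = ±2√34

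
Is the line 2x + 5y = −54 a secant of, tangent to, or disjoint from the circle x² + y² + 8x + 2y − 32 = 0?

disjoint

d² = (2·(−4) + 5·(−1) − (−54))²/29 = 1681/29; r² = 49.
Since d² > r², the line lies outside the circle.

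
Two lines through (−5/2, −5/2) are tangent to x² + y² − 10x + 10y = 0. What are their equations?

Let a tangent through (−5/2, −5/2) have slope m. Its distance from (5, −5) must equal 5√2:
[m·(15/2) − (−5/2)]² = 50(m² + 1)
m² + 6m − 7 = 0, so m = 1 or m = −7.
With m = 1: x − y = 0. With m = −7: 7x + y = −20.

x − y = 0 and 7x + y = −20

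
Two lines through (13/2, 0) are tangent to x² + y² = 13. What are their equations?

2x + 3y = 13 and 2x − 3y = 13

Write the tangent as mx − y + (0 − m·(13/2)) = 0 and set its distance from the centre to √13:
(−13/2m − (0))² = 13(m² + 1)
9m² − 4 = 0, so m = −2/3 or m = 2/3.
Through (13/2, 0) these give 2x + 3y = 13 and 2x − 3y = 13.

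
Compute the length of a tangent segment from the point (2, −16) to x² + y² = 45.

With centre O = (0, 0), |OP|² = 260 and r² = 45.
Power of the point: PT² = |PO|² − r² = 215, so PT = √215.

√215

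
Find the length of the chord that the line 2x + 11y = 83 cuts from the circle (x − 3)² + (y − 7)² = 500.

20√5

Substitute y = (83 − 2x)/11:
125x² − 750x − 59375 = 0  ⟹  x² − 6x − 475 = 0
x = 25 or x = −19, giving (25, 3) and (−19, 11).
Chord length = distance between (25, 3) and (−19, 11) = √2000 = 20√5.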